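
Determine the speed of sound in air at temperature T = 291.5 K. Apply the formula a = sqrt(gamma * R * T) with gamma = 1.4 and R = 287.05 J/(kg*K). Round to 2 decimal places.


Step 1: gamma * R * T = 1.4 * 287.05 * 291.5 = 117145.105
Step 2: a = sqrt(117145.105) = 342.26 m/s

342.26


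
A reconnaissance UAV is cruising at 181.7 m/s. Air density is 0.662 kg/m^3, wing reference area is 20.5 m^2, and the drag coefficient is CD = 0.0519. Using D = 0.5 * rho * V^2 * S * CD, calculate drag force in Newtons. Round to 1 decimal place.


Step 1: Dynamic pressure q = 0.5 * 0.662 * 181.7^2 = 10927.9286 Pa
Step 2: Drag D = q * S * CD = 10927.9286 * 20.5 * 0.0519
Step 3: D = 11626.8 N

11626.8


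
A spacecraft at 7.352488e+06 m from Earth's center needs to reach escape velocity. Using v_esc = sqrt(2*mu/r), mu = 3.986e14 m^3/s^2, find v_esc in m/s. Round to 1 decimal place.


Step 1: 2*mu/r = 2 * 3.986e14 / 7.352488e+06 = 108425882.504
Step 2: v_esc = sqrt(108425882.504) = 10412.8 m/s

10412.8


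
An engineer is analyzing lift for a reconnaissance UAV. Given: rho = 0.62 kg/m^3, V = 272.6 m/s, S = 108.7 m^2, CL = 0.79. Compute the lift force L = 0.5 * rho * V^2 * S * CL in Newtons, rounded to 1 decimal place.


Step 1: Calculate dynamic pressure q = 0.5 * 0.62 * 272.6^2 = 0.5 * 0.62 * 74310.76 = 23036.3356 Pa
Step 2: Multiply by wing area and lift coefficient: L = 23036.3356 * 108.7 * 0.79
Step 3: L = 2504049.6797 * 0.79 = 1978199.2 N

1978199.2


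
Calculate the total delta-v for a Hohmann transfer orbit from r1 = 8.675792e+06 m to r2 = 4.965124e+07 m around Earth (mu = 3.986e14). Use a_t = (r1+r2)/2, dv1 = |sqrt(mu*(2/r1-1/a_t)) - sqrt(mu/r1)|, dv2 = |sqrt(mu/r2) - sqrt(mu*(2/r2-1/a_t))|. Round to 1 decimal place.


Step 1: Transfer semi-major axis a_t = (8.675792e+06 + 4.965124e+07) / 2 = 2.916352e+07 m
Step 2: v1 (circular at r1) = sqrt(mu/r1) = 6778.2 m/s
Step 3: v_t1 = sqrt(mu*(2/r1 - 1/a_t)) = 8844.21 m/s
Step 4: dv1 = |8844.21 - 6778.2| = 2066.02 m/s
Step 5: v2 (circular at r2) = 2833.37 m/s, v_t2 = 1545.39 m/s
Step 6: dv2 = |2833.37 - 1545.39| = 1287.98 m/s
Step 7: Total delta-v = 2066.02 + 1287.98 = 3354.0 m/s

3354.0


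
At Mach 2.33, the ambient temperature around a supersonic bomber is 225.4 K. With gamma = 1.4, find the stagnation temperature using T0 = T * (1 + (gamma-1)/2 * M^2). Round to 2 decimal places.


Step 1: (gamma-1)/2 = 0.2
Step 2: M^2 = 5.4289
Step 3: 1 + 0.2 * 5.4289 = 2.08578
Step 4: T0 = 225.4 * 2.08578 = 470.13 K

470.13


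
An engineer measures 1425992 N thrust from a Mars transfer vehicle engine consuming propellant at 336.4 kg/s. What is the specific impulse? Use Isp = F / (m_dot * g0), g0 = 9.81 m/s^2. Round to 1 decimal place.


Step 1: m_dot * g0 = 336.4 * 9.81 = 3300.08
Step 2: Isp = 1425992 / 3300.08 = 432.1 s

432.1


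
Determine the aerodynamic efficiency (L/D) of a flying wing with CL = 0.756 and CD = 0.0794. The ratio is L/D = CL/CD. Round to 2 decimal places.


Step 1: L/D = CL / CD = 0.756 / 0.0794
Step 2: L/D = 9.52

9.52


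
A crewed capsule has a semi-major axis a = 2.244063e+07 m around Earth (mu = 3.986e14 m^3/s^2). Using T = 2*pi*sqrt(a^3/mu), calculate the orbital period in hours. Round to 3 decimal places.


Step 1: a^3 / mu = 1.130069e+22 / 3.986e14 = 2.835096e+07
Step 2: sqrt(2.835096e+07) = 5324.5624 s
Step 3: T = 2*pi * 5324.5624 = 33455.21 s
Step 4: T in hours = 33455.21 / 3600 = 9.293 hours

9.293


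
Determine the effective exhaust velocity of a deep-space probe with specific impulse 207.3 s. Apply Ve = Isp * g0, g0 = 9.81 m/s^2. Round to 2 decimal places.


Step 1: Ve = Isp * g0 = 207.3 * 9.81
Step 2: Ve = 2033.61 m/s

2033.61


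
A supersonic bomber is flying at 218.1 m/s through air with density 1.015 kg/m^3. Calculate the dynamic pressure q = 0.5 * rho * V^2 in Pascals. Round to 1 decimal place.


Step 1: V^2 = 218.1^2 = 47567.61
Step 2: q = 0.5 * 1.015 * 47567.61
Step 3: q = 24140.6 Pa

24140.6


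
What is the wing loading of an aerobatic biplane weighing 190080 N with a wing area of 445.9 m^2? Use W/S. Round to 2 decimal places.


Step 1: Wing loading = W / S = 190080 / 445.9
Step 2: Wing loading = 426.28 N/m^2

426.28


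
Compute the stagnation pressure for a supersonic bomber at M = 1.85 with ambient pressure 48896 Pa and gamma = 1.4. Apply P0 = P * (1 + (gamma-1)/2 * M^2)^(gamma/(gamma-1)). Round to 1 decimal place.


Step 1: (gamma-1)/2 * M^2 = 0.2 * 3.4225 = 0.6845
Step 2: 1 + 0.6845 = 1.6845
Step 3: Exponent gamma/(gamma-1) = 3.5
Step 4: P0 = 48896 * 1.6845^3.5 = 303334.6 Pa

303334.6


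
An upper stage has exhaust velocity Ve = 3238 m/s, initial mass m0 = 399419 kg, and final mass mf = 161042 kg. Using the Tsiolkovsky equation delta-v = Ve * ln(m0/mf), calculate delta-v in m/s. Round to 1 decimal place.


Step 1: Mass ratio m0/mf = 399419 / 161042 = 2.480216
Step 2: ln(2.480216) = 0.908346
Step 3: delta-v = 3238 * 0.908346 = 2941.2 m/s

2941.2


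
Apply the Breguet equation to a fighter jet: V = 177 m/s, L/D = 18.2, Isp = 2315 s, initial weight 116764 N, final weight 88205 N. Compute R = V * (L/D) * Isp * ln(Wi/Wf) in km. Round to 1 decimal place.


Step 1: Coefficient = V * (L/D) * Isp = 177 * 18.2 * 2315 = 7457541.0 m
Step 2: Wi/Wf = 116764 / 88205 = 1.32378
Step 3: ln(1.32378) = 0.280491
Step 4: R = 7457541.0 * 0.280491 = 2091774.3 m = 2091.8 km

2091.8


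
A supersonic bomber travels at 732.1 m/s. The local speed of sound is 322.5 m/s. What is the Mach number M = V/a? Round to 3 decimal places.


Step 1: M = V / a = 732.1 / 322.5
Step 2: M = 2.270

2.270


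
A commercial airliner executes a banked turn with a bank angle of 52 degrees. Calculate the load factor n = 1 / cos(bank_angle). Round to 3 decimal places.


Step 1: Convert 52 degrees to radians = 0.907571
Step 2: cos(52 deg) = 0.615661
Step 3: n = 1 / 0.615661 = 1.624

1.624


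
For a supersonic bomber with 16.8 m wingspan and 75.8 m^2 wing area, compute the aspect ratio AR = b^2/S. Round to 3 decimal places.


Step 1: b^2 = 16.8^2 = 282.24
Step 2: AR = 282.24 / 75.8 = 3.723

3.723


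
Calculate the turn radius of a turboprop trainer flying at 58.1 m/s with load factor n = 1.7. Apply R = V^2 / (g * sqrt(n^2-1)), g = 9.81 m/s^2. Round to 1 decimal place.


Step 1: V^2 = 58.1^2 = 3375.61
Step 2: n^2 - 1 = 1.7^2 - 1 = 1.89
Step 3: sqrt(1.89) = 1.374773
Step 4: R = 3375.61 / (9.81 * 1.374773) = 250.3 m

250.3


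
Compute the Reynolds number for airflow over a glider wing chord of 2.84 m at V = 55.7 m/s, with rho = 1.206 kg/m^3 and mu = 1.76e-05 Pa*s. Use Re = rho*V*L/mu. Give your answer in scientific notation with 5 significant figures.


Step 1: Numerator = rho * V * L = 1.206 * 55.7 * 2.84 = 190.774728
Step 2: Re = 190.774728 / 1.76e-05
Step 3: Re = 1.0839e+07

1.0839e+07


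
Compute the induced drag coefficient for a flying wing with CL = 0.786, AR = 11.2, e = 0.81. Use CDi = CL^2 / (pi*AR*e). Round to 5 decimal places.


Step 1: CL^2 = 0.786^2 = 0.617796
Step 2: pi * AR * e = 3.14159 * 11.2 * 0.81 = 28.500529
Step 3: CDi = 0.617796 / 28.500529 = 0.02168

0.02168


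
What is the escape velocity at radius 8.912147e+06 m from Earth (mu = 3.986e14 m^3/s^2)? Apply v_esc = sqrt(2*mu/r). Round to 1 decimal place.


Step 1: 2*mu/r = 2 * 3.986e14 / 8.912147e+06 = 89450948.2395
Step 2: v_esc = sqrt(89450948.2395) = 9457.9 m/s

9457.9


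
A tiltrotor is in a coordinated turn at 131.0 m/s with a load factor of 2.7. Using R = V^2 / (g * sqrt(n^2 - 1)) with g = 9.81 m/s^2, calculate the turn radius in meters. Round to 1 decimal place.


Step 1: V^2 = 131.0^2 = 17161.0
Step 2: n^2 - 1 = 2.7^2 - 1 = 6.29
Step 3: sqrt(6.29) = 2.507987
Step 4: R = 17161.0 / (9.81 * 2.507987) = 697.5 m

697.5


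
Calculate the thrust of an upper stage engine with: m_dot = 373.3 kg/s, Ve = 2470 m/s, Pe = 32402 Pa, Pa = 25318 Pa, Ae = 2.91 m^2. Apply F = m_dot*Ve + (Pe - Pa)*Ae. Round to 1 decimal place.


Step 1: Momentum thrust = m_dot * Ve = 373.3 * 2470 = 922051.0 N
Step 2: Pressure thrust = (Pe - Pa) * Ae = (32402 - 25318) * 2.91 = 20614.44 N
Step 3: Total thrust F = 922051.0 + 20614.44 = 942665.4 N

942665.4


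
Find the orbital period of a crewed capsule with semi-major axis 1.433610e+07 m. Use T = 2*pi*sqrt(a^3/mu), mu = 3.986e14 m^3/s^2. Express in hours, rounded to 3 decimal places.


Step 1: a^3 / mu = 2.946409e+21 / 3.986e14 = 7.391895e+06
Step 2: sqrt(7.391895e+06) = 2718.8039 s
Step 3: T = 2*pi * 2718.8039 = 17082.75 s
Step 4: T in hours = 17082.75 / 3600 = 4.745 hours

4.745


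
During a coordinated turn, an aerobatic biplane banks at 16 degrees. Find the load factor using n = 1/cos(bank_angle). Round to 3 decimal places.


Step 1: Convert 16 degrees to radians = 0.279253
Step 2: cos(16 deg) = 0.961262
Step 3: n = 1 / 0.961262 = 1.040

1.040


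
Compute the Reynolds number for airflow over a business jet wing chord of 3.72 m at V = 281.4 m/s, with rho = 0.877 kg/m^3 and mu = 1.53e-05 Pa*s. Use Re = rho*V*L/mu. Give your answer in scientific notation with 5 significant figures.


Step 1: Numerator = rho * V * L = 0.877 * 281.4 * 3.72 = 918.050616
Step 2: Re = 918.050616 / 1.53e-05
Step 3: Re = 6.0003e+07

6.0003e+07


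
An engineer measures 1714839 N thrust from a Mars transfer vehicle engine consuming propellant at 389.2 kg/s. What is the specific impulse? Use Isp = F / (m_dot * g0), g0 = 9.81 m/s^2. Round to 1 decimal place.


Step 1: m_dot * g0 = 389.2 * 9.81 = 3818.05
Step 2: Isp = 1714839 / 3818.05 = 449.1 s

449.1


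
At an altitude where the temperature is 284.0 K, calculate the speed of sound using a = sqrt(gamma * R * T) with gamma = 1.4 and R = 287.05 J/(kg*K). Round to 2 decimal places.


Step 1: gamma * R * T = 1.4 * 287.05 * 284.0 = 114131.08
Step 2: a = sqrt(114131.08) = 337.83 m/s

337.83


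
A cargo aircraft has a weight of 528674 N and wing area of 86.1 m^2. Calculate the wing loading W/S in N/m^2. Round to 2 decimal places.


Step 1: Wing loading = W / S = 528674 / 86.1
Step 2: Wing loading = 6140.23 N/m^2

6140.23


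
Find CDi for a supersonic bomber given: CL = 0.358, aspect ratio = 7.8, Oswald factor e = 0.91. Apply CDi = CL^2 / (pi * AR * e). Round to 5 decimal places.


Step 1: CL^2 = 0.358^2 = 0.128164
Step 2: pi * AR * e = 3.14159 * 7.8 * 0.91 = 22.299025
Step 3: CDi = 0.128164 / 22.299025 = 0.00575

0.00575


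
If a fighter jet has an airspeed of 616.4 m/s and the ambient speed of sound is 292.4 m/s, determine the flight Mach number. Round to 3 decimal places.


Step 1: M = V / a = 616.4 / 292.4
Step 2: M = 2.108

2.108


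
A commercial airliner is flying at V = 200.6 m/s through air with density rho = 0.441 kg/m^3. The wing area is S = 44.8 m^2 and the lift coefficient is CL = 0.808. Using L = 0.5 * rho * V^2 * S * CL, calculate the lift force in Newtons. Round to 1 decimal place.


Step 1: Calculate dynamic pressure q = 0.5 * 0.441 * 200.6^2 = 0.5 * 0.441 * 40240.36 = 8872.9994 Pa
Step 2: Multiply by wing area and lift coefficient: L = 8872.9994 * 44.8 * 0.808
Step 3: L = 397510.3722 * 0.808 = 321188.4 N

321188.4


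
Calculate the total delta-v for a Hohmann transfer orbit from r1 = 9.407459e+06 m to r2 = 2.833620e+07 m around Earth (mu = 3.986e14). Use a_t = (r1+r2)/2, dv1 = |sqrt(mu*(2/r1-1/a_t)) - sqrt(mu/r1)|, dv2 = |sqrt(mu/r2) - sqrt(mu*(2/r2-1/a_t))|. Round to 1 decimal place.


Step 1: Transfer semi-major axis a_t = (9.407459e+06 + 2.833620e+07) / 2 = 1.887183e+07 m
Step 2: v1 (circular at r1) = sqrt(mu/r1) = 6509.27 m/s
Step 3: v_t1 = sqrt(mu*(2/r1 - 1/a_t)) = 7976.2 m/s
Step 4: dv1 = |7976.2 - 6509.27| = 1466.93 m/s
Step 5: v2 (circular at r2) = 3750.57 m/s, v_t2 = 2648.06 m/s
Step 6: dv2 = |3750.57 - 2648.06| = 1102.52 m/s
Step 7: Total delta-v = 1466.93 + 1102.52 = 2569.5 m/s

2569.5


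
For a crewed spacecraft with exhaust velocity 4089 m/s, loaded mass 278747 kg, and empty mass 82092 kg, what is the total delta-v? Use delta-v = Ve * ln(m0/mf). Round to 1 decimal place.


Step 1: Mass ratio m0/mf = 278747 / 82092 = 3.395544
Step 2: ln(3.395544) = 1.222464
Step 3: delta-v = 4089 * 1.222464 = 4998.7 m/s

4998.7


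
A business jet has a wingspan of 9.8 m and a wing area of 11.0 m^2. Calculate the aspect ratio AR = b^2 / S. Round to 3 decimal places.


Step 1: b^2 = 9.8^2 = 96.04
Step 2: AR = 96.04 / 11.0 = 8.731

8.731


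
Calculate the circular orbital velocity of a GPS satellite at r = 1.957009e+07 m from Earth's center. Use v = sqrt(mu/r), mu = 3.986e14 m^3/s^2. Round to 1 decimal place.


Step 1: mu / r = 3.986e14 / 1.957009e+07 = 20367816.3974
Step 2: v = sqrt(20367816.3974) = 4513.1 m/s

4513.1


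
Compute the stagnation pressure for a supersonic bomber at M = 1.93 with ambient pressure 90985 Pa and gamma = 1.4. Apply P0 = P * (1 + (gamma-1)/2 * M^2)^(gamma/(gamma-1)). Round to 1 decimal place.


Step 1: (gamma-1)/2 * M^2 = 0.2 * 3.7249 = 0.74498
Step 2: 1 + 0.74498 = 1.74498
Step 3: Exponent gamma/(gamma-1) = 3.5
Step 4: P0 = 90985 * 1.74498^3.5 = 638611.0 Pa

638611.0


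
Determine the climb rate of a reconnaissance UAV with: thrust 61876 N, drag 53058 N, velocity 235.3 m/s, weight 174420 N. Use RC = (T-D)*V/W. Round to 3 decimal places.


Step 1: Excess thrust = T - D = 61876 - 53058 = 8818 N
Step 2: Excess power = 8818 * 235.3 = 2074875.4 W
Step 3: RC = 2074875.4 / 174420 = 11.896 m/s

11.896


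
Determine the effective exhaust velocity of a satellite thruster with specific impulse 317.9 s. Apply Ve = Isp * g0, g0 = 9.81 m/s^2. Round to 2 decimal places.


Step 1: Ve = Isp * g0 = 317.9 * 9.81
Step 2: Ve = 3118.60 m/s

3118.60


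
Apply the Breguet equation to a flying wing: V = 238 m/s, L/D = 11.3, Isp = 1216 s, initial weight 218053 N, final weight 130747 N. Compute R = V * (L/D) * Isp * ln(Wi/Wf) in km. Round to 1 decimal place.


Step 1: Coefficient = V * (L/D) * Isp = 238 * 11.3 * 1216 = 3270310.4 m
Step 2: Wi/Wf = 218053 / 130747 = 1.667748
Step 3: ln(1.667748) = 0.511474
Step 4: R = 3270310.4 * 0.511474 = 1672678.7 m = 1672.7 km

1672.7


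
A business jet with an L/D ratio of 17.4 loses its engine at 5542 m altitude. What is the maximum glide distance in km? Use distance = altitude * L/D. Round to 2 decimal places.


Step 1: Glide distance = altitude * L/D = 5542 * 17.4 = 96430.8 m
Step 2: Convert to km: 96430.8 / 1000 = 96.43 km

96.43


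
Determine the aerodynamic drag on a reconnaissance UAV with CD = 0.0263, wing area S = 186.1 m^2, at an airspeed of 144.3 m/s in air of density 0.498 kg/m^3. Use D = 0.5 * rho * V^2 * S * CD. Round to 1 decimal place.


Step 1: Dynamic pressure q = 0.5 * 0.498 * 144.3^2 = 5184.8 Pa
Step 2: Drag D = q * S * CD = 5184.8 * 186.1 * 0.0263
Step 3: D = 25376.6 N

25376.6


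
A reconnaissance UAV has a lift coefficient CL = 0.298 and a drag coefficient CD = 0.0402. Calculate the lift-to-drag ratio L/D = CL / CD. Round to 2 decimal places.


Step 1: L/D = CL / CD = 0.298 / 0.0402
Step 2: L/D = 7.41

7.41


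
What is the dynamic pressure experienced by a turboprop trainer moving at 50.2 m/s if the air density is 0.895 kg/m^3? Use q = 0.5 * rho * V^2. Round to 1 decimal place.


Step 1: V^2 = 50.2^2 = 2520.04
Step 2: q = 0.5 * 0.895 * 2520.04
Step 3: q = 1127.7 Pa

1127.7


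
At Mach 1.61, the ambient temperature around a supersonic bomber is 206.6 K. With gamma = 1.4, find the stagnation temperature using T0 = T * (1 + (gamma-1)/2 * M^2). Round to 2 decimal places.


Step 1: (gamma-1)/2 = 0.2
Step 2: M^2 = 2.5921
Step 3: 1 + 0.2 * 2.5921 = 1.51842
Step 4: T0 = 206.6 * 1.51842 = 313.71 K

313.71


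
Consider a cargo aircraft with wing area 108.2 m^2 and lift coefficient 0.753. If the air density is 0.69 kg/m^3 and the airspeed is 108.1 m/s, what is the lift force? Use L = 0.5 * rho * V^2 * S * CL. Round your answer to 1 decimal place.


Step 1: Calculate dynamic pressure q = 0.5 * 0.69 * 108.1^2 = 0.5 * 0.69 * 11685.61 = 4031.5354 Pa
Step 2: Multiply by wing area and lift coefficient: L = 4031.5354 * 108.2 * 0.753
Step 3: L = 436212.1357 * 0.753 = 328467.7 N

328467.7


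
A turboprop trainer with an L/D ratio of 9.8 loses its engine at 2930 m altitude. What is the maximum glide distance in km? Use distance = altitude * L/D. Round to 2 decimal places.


Step 1: Glide distance = altitude * L/D = 2930 * 9.8 = 28714.0 m
Step 2: Convert to km: 28714.0 / 1000 = 28.71 km

28.71


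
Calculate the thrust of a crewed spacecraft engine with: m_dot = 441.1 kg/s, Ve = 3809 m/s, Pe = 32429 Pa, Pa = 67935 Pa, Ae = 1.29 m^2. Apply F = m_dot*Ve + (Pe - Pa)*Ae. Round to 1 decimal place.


Step 1: Momentum thrust = m_dot * Ve = 441.1 * 3809 = 1680149.9 N
Step 2: Pressure thrust = (Pe - Pa) * Ae = (32429 - 67935) * 1.29 = -45802.74 N
Step 3: Total thrust F = 1680149.9 + -45802.74 = 1634347.2 N

1634347.2


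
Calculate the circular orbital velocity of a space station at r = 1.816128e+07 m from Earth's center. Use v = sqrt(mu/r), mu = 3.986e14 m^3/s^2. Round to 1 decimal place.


Step 1: mu / r = 3.986e14 / 1.816128e+07 = 21947792.2261
Step 2: v = sqrt(21947792.2261) = 4684.8 m/s

4684.8


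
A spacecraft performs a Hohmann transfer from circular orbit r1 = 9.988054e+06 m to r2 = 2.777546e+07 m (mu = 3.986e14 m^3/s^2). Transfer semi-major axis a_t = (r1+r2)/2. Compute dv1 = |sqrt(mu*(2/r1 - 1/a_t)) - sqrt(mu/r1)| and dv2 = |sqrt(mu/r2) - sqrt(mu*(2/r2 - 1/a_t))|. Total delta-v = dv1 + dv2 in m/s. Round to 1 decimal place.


Step 1: Transfer semi-major axis a_t = (9.988054e+06 + 2.777546e+07) / 2 = 1.888176e+07 m
Step 2: v1 (circular at r1) = sqrt(mu/r1) = 6317.25 m/s
Step 3: v_t1 = sqrt(mu*(2/r1 - 1/a_t)) = 7661.92 m/s
Step 4: dv1 = |7661.92 - 6317.25| = 1344.67 m/s
Step 5: v2 (circular at r2) = 3788.24 m/s, v_t2 = 2755.23 m/s
Step 6: dv2 = |3788.24 - 2755.23| = 1033.02 m/s
Step 7: Total delta-v = 1344.67 + 1033.02 = 2377.7 m/s

2377.7


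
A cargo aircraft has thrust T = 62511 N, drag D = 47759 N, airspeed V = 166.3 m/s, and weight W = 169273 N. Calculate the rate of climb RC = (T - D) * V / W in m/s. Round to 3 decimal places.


Step 1: Excess thrust = T - D = 62511 - 47759 = 14752 N
Step 2: Excess power = 14752 * 166.3 = 2453257.6 W
Step 3: RC = 2453257.6 / 169273 = 14.493 m/s

14.493


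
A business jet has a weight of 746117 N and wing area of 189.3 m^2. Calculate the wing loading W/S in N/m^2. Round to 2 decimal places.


Step 1: Wing loading = W / S = 746117 / 189.3
Step 2: Wing loading = 3941.45 N/m^2

3941.45


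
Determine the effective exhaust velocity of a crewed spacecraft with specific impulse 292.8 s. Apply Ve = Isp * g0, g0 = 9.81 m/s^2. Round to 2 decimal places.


Step 1: Ve = Isp * g0 = 292.8 * 9.81
Step 2: Ve = 2872.37 m/s

2872.37


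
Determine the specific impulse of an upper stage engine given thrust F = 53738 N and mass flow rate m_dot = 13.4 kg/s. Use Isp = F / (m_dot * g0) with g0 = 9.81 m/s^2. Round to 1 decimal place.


Step 1: m_dot * g0 = 13.4 * 9.81 = 131.45
Step 2: Isp = 53738 / 131.45 = 408.8 s

408.8


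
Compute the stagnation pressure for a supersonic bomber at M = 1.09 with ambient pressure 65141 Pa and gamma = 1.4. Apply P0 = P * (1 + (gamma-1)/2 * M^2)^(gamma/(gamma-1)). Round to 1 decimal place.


Step 1: (gamma-1)/2 * M^2 = 0.2 * 1.1881 = 0.23762
Step 2: 1 + 0.23762 = 1.23762
Step 3: Exponent gamma/(gamma-1) = 3.5
Step 4: P0 = 65141 * 1.23762^3.5 = 137375.7 Pa

137375.7


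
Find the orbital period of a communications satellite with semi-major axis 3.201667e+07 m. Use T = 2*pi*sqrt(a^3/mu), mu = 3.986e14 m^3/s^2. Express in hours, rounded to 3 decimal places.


Step 1: a^3 / mu = 3.281924e+22 / 3.986e14 = 8.233627e+07
Step 2: sqrt(8.233627e+07) = 9073.9335 s
Step 3: T = 2*pi * 9073.9335 = 57013.21 s
Step 4: T in hours = 57013.21 / 3600 = 15.837 hours

15.837


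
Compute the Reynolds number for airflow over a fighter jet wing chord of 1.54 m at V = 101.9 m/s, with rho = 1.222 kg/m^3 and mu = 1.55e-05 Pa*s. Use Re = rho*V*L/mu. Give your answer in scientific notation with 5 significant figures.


Step 1: Numerator = rho * V * L = 1.222 * 101.9 * 1.54 = 191.763572
Step 2: Re = 191.763572 / 1.55e-05
Step 3: Re = 1.2372e+07

1.2372e+07


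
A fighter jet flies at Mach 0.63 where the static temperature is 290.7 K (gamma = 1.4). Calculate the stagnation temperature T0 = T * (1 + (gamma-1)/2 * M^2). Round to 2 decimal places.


Step 1: (gamma-1)/2 = 0.2
Step 2: M^2 = 0.3969
Step 3: 1 + 0.2 * 0.3969 = 1.07938
Step 4: T0 = 290.7 * 1.07938 = 313.78 K

313.78


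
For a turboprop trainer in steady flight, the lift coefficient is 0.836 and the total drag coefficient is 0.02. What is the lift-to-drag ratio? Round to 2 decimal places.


Step 1: L/D = CL / CD = 0.836 / 0.02
Step 2: L/D = 41.80

41.80


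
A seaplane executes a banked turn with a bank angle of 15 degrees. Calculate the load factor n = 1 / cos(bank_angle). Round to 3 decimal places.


Step 1: Convert 15 degrees to radians = 0.261799
Step 2: cos(15 deg) = 0.965926
Step 3: n = 1 / 0.965926 = 1.035

1.035


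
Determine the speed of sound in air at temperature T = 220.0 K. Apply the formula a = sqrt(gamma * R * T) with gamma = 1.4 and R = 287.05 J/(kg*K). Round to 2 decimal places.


Step 1: gamma * R * T = 1.4 * 287.05 * 220.0 = 88411.4
Step 2: a = sqrt(88411.4) = 297.34 m/s

297.34


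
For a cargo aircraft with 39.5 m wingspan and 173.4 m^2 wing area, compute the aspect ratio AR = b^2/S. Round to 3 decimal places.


Step 1: b^2 = 39.5^2 = 1560.25
Step 2: AR = 1560.25 / 173.4 = 8.998

8.998


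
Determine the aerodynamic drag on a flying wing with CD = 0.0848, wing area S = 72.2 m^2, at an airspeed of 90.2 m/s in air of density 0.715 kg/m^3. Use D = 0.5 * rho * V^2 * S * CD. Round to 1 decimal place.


Step 1: Dynamic pressure q = 0.5 * 0.715 * 90.2^2 = 2908.6343 Pa
Step 2: Drag D = q * S * CD = 2908.6343 * 72.2 * 0.0848
Step 3: D = 17808.3 N

17808.3


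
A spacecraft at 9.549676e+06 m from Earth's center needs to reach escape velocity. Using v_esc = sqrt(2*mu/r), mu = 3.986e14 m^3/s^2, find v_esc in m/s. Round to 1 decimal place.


Step 1: 2*mu/r = 2 * 3.986e14 / 9.549676e+06 = 83479271.9669
Step 2: v_esc = sqrt(83479271.9669) = 9136.7 m/s

9136.7


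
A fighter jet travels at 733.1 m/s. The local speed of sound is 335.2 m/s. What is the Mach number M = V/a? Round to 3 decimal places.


Step 1: M = V / a = 733.1 / 335.2
Step 2: M = 2.187

2.187


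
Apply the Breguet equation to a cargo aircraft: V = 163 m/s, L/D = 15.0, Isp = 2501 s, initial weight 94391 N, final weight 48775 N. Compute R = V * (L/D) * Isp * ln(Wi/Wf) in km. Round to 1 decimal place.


Step 1: Coefficient = V * (L/D) * Isp = 163 * 15.0 * 2501 = 6114945.0 m
Step 2: Wi/Wf = 94391 / 48775 = 1.935233
Step 3: ln(1.935233) = 0.660228
Step 4: R = 6114945.0 * 0.660228 = 4037256.9 m = 4037.3 km

4037.3


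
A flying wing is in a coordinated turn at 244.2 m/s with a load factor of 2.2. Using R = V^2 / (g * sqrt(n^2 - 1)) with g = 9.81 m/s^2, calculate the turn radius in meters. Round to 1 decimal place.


Step 1: V^2 = 244.2^2 = 59633.64
Step 2: n^2 - 1 = 2.2^2 - 1 = 3.84
Step 3: sqrt(3.84) = 1.959592
Step 4: R = 59633.64 / (9.81 * 1.959592) = 3102.1 m

3102.1


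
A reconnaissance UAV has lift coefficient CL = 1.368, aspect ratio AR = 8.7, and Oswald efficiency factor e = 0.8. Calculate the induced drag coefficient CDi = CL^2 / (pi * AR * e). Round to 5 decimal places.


Step 1: CL^2 = 1.368^2 = 1.871424
Step 2: pi * AR * e = 3.14159 * 8.7 * 0.8 = 21.865485
Step 3: CDi = 1.871424 / 21.865485 = 0.08559

0.08559


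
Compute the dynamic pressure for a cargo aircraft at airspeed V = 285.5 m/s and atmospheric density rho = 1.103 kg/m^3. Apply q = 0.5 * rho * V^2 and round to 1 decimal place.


Step 1: V^2 = 285.5^2 = 81510.25
Step 2: q = 0.5 * 1.103 * 81510.25
Step 3: q = 44952.9 Pa

44952.9


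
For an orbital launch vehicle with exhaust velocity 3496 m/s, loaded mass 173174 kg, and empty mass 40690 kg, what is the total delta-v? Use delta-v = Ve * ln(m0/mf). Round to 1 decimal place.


Step 1: Mass ratio m0/mf = 173174 / 40690 = 4.255935
Step 2: ln(4.255935) = 1.448315
Step 3: delta-v = 3496 * 1.448315 = 5063.3 m/s

5063.3


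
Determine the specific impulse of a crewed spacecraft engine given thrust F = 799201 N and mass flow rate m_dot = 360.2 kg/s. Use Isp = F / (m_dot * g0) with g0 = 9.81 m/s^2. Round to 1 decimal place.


Step 1: m_dot * g0 = 360.2 * 9.81 = 3533.56
Step 2: Isp = 799201 / 3533.56 = 226.2 s

226.2


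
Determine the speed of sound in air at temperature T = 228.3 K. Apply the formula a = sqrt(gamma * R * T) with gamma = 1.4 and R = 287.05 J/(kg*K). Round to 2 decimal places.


Step 1: gamma * R * T = 1.4 * 287.05 * 228.3 = 91746.921
Step 2: a = sqrt(91746.921) = 302.90 m/s

302.90


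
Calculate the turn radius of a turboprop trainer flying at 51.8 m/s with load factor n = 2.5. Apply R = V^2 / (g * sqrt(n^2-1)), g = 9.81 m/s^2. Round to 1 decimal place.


Step 1: V^2 = 51.8^2 = 2683.24
Step 2: n^2 - 1 = 2.5^2 - 1 = 5.25
Step 3: sqrt(5.25) = 2.291288
Step 4: R = 2683.24 / (9.81 * 2.291288) = 119.4 m

119.4


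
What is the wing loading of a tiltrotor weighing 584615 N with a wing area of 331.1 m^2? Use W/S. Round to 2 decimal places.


Step 1: Wing loading = W / S = 584615 / 331.1
Step 2: Wing loading = 1765.68 N/m^2

1765.68


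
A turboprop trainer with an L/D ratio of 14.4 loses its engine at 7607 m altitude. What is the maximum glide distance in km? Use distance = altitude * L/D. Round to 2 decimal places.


Step 1: Glide distance = altitude * L/D = 7607 * 14.4 = 109540.8 m
Step 2: Convert to km: 109540.8 / 1000 = 109.54 km

109.54


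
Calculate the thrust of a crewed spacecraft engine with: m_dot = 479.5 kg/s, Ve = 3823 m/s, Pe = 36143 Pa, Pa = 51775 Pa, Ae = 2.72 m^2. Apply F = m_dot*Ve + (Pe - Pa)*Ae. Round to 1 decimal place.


Step 1: Momentum thrust = m_dot * Ve = 479.5 * 3823 = 1833128.5 N
Step 2: Pressure thrust = (Pe - Pa) * Ae = (36143 - 51775) * 2.72 = -42519.04 N
Step 3: Total thrust F = 1833128.5 + -42519.04 = 1790609.5 N

1790609.5


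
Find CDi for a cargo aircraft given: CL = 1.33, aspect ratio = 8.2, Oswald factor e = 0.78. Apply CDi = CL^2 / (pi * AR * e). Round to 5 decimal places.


Step 1: CL^2 = 1.33^2 = 1.7689
Step 2: pi * AR * e = 3.14159 * 8.2 * 0.78 = 20.093627
Step 3: CDi = 1.7689 / 20.093627 = 0.08803

0.08803


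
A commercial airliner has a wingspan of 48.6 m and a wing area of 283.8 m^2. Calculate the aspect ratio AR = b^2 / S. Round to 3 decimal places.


Step 1: b^2 = 48.6^2 = 2361.96
Step 2: AR = 2361.96 / 283.8 = 8.323

8.323


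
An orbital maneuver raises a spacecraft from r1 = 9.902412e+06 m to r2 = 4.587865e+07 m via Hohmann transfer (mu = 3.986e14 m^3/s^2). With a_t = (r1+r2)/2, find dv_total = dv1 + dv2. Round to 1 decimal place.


Step 1: Transfer semi-major axis a_t = (9.902412e+06 + 4.587865e+07) / 2 = 2.789053e+07 m
Step 2: v1 (circular at r1) = sqrt(mu/r1) = 6344.51 m/s
Step 3: v_t1 = sqrt(mu*(2/r1 - 1/a_t)) = 8137.2 m/s
Step 4: dv1 = |8137.2 - 6344.51| = 1792.69 m/s
Step 5: v2 (circular at r2) = 2947.56 m/s, v_t2 = 1756.33 m/s
Step 6: dv2 = |2947.56 - 1756.33| = 1191.24 m/s
Step 7: Total delta-v = 1792.69 + 1191.24 = 2983.9 m/s

2983.9


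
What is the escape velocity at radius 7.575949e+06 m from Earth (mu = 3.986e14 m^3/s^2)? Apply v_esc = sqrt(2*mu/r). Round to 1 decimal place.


Step 1: 2*mu/r = 2 * 3.986e14 / 7.575949e+06 = 105227741.1054
Step 2: v_esc = sqrt(105227741.1054) = 10258.1 m/s

10258.1


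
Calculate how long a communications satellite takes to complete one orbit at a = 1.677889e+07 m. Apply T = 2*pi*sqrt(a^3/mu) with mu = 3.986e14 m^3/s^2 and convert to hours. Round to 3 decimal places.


Step 1: a^3 / mu = 4.723780e+21 / 3.986e14 = 1.185093e+07
Step 2: sqrt(1.185093e+07) = 3442.5178 s
Step 3: T = 2*pi * 3442.5178 = 21629.98 s
Step 4: T in hours = 21629.98 / 3600 = 6.008 hours

6.008


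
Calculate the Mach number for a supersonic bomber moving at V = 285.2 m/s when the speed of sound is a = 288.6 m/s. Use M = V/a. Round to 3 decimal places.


Step 1: M = V / a = 285.2 / 288.6
Step 2: M = 0.988

0.988


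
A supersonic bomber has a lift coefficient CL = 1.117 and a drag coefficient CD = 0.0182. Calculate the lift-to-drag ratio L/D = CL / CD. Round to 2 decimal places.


Step 1: L/D = CL / CD = 1.117 / 0.0182
Step 2: L/D = 61.37

61.37


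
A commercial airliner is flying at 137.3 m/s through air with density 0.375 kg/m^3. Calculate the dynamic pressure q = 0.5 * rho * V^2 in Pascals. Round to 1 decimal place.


Step 1: V^2 = 137.3^2 = 18851.29
Step 2: q = 0.5 * 0.375 * 18851.29
Step 3: q = 3534.6 Pa

3534.6


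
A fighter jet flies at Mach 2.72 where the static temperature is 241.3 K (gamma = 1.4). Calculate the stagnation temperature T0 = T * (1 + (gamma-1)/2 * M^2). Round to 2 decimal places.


Step 1: (gamma-1)/2 = 0.2
Step 2: M^2 = 7.3984
Step 3: 1 + 0.2 * 7.3984 = 2.47968
Step 4: T0 = 241.3 * 2.47968 = 598.35 K

598.35


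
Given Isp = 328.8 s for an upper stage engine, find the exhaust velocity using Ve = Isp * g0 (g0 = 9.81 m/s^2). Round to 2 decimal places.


Step 1: Ve = Isp * g0 = 328.8 * 9.81
Step 2: Ve = 3225.53 m/s

3225.53


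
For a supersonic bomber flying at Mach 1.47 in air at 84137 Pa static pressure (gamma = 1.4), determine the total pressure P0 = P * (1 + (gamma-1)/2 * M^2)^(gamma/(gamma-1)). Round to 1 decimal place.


Step 1: (gamma-1)/2 * M^2 = 0.2 * 2.1609 = 0.43218
Step 2: 1 + 0.43218 = 1.43218
Step 3: Exponent gamma/(gamma-1) = 3.5
Step 4: P0 = 84137 * 1.43218^3.5 = 295786.7 Pa

295786.7


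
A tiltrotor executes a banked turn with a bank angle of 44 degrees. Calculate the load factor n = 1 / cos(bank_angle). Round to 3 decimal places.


Step 1: Convert 44 degrees to radians = 0.767945
Step 2: cos(44 deg) = 0.71934
Step 3: n = 1 / 0.71934 = 1.390

1.390


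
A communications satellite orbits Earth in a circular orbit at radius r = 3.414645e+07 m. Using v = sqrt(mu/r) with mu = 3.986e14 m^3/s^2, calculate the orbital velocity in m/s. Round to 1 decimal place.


Step 1: mu / r = 3.986e14 / 3.414645e+07 = 11673248.61
Step 2: v = sqrt(11673248.61) = 3416.6 m/s

3416.6


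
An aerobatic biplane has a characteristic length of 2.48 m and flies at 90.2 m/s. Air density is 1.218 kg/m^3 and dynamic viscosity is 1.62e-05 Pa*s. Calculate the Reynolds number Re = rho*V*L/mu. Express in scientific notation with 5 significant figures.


Step 1: Numerator = rho * V * L = 1.218 * 90.2 * 2.48 = 272.461728
Step 2: Re = 272.461728 / 1.62e-05
Step 3: Re = 1.6819e+07

1.6819e+07


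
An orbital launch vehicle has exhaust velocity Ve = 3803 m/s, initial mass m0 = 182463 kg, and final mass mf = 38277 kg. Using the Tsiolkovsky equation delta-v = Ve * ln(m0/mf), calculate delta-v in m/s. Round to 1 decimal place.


Step 1: Mass ratio m0/mf = 182463 / 38277 = 4.76691
Step 2: ln(4.76691) = 1.561698
Step 3: delta-v = 3803 * 1.561698 = 5939.1 m/s

5939.1


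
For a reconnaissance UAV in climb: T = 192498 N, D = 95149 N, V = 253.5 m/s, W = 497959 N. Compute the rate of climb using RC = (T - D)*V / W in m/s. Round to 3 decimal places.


Step 1: Excess thrust = T - D = 192498 - 95149 = 97349 N
Step 2: Excess power = 97349 * 253.5 = 24677971.5 W
Step 3: RC = 24677971.5 / 497959 = 49.558 m/s

49.558


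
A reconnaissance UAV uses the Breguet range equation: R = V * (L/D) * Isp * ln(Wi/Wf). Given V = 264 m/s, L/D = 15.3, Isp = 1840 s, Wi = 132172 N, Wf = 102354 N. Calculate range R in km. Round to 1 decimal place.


Step 1: Coefficient = V * (L/D) * Isp = 264 * 15.3 * 1840 = 7432128.0 m
Step 2: Wi/Wf = 132172 / 102354 = 1.291322
Step 3: ln(1.291322) = 0.255667
Step 4: R = 7432128.0 * 0.255667 = 1900147.7 m = 1900.1 km

1900.1


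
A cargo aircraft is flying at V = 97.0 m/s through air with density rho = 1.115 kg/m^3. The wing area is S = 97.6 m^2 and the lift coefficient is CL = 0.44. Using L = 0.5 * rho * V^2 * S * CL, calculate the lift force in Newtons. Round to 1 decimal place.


Step 1: Calculate dynamic pressure q = 0.5 * 1.115 * 97.0^2 = 0.5 * 1.115 * 9409.0 = 5245.5175 Pa
Step 2: Multiply by wing area and lift coefficient: L = 5245.5175 * 97.6 * 0.44
Step 3: L = 511962.508 * 0.44 = 225263.5 N

225263.5


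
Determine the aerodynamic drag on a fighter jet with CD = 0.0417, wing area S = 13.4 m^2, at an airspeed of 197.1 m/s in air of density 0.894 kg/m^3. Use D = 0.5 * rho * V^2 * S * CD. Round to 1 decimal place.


Step 1: Dynamic pressure q = 0.5 * 0.894 * 197.1^2 = 17365.2393 Pa
Step 2: Drag D = q * S * CD = 17365.2393 * 13.4 * 0.0417
Step 3: D = 9703.3 N

9703.3


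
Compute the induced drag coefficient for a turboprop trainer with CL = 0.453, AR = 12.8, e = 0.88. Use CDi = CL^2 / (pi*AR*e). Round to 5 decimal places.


Step 1: CL^2 = 0.453^2 = 0.205209
Step 2: pi * AR * e = 3.14159 * 12.8 * 0.88 = 35.3869
Step 3: CDi = 0.205209 / 35.3869 = 0.00580

0.00580


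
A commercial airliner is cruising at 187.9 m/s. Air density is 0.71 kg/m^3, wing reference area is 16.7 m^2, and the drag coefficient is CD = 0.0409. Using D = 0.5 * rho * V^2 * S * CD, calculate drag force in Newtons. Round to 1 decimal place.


Step 1: Dynamic pressure q = 0.5 * 0.71 * 187.9^2 = 12533.7756 Pa
Step 2: Drag D = q * S * CD = 12533.7756 * 16.7 * 0.0409
Step 3: D = 8560.9 N

8560.9


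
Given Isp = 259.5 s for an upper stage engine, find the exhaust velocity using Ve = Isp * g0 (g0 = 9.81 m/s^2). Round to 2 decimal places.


Step 1: Ve = Isp * g0 = 259.5 * 9.81
Step 2: Ve = 2545.70 m/s

2545.70


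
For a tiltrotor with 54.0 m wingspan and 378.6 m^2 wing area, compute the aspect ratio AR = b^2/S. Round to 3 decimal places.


Step 1: b^2 = 54.0^2 = 2916.0
Step 2: AR = 2916.0 / 378.6 = 7.702

7.702


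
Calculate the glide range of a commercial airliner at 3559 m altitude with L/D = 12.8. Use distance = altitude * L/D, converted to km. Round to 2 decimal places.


Step 1: Glide distance = altitude * L/D = 3559 * 12.8 = 45555.2 m
Step 2: Convert to km: 45555.2 / 1000 = 45.56 km

45.56


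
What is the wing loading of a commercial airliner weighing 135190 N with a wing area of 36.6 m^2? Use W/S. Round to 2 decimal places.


Step 1: Wing loading = W / S = 135190 / 36.6
Step 2: Wing loading = 3693.72 N/m^2

3693.72


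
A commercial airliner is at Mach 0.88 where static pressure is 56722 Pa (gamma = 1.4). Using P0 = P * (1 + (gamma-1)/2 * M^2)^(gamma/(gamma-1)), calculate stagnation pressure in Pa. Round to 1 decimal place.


Step 1: (gamma-1)/2 * M^2 = 0.2 * 0.7744 = 0.15488
Step 2: 1 + 0.15488 = 1.15488
Step 3: Exponent gamma/(gamma-1) = 3.5
Step 4: P0 = 56722 * 1.15488^3.5 = 93892.4 Pa

93892.4


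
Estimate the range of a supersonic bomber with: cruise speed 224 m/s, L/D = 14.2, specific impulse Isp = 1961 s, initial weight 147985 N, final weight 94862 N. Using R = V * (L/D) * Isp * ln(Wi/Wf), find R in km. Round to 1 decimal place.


Step 1: Coefficient = V * (L/D) * Isp = 224 * 14.2 * 1961 = 6237548.8 m
Step 2: Wi/Wf = 147985 / 94862 = 1.560003
Step 3: ln(1.560003) = 0.444688
Step 4: R = 6237548.8 * 0.444688 = 2773761.3 m = 2773.8 km

2773.8


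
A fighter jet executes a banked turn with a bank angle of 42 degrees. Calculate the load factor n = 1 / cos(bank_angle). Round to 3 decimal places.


Step 1: Convert 42 degrees to radians = 0.733038
Step 2: cos(42 deg) = 0.743145
Step 3: n = 1 / 0.743145 = 1.346

1.346


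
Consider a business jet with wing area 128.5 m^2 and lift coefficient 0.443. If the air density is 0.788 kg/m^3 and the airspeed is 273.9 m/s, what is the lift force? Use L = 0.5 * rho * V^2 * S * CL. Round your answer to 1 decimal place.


Step 1: Calculate dynamic pressure q = 0.5 * 0.788 * 273.9^2 = 0.5 * 0.788 * 75021.21 = 29558.3567 Pa
Step 2: Multiply by wing area and lift coefficient: L = 29558.3567 * 128.5 * 0.443
Step 3: L = 3798248.8411 * 0.443 = 1682624.2 N

1682624.2


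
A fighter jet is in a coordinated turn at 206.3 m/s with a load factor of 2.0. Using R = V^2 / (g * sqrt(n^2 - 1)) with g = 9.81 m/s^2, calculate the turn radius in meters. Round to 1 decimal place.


Step 1: V^2 = 206.3^2 = 42559.69
Step 2: n^2 - 1 = 2.0^2 - 1 = 3.0
Step 3: sqrt(3.0) = 1.732051
Step 4: R = 42559.69 / (9.81 * 1.732051) = 2504.8 m

2504.8


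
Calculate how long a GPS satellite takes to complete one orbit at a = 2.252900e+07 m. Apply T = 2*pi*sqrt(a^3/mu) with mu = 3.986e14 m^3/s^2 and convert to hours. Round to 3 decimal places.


Step 1: a^3 / mu = 1.143473e+22 / 3.986e14 = 2.868722e+07
Step 2: sqrt(2.868722e+07) = 5356.0451 s
Step 3: T = 2*pi * 5356.0451 = 33653.02 s
Step 4: T in hours = 33653.02 / 3600 = 9.348 hours

9.348


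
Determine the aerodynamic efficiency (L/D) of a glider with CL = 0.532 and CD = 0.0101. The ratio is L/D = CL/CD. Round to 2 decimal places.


Step 1: L/D = CL / CD = 0.532 / 0.0101
Step 2: L/D = 52.67

52.67


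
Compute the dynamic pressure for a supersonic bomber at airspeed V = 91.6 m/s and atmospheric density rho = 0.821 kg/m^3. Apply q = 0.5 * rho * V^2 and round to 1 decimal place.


Step 1: V^2 = 91.6^2 = 8390.56
Step 2: q = 0.5 * 0.821 * 8390.56
Step 3: q = 3444.3 Pa

3444.3


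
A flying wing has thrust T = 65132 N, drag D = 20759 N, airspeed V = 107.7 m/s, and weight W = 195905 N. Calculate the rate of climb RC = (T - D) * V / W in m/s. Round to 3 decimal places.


Step 1: Excess thrust = T - D = 65132 - 20759 = 44373 N
Step 2: Excess power = 44373 * 107.7 = 4778972.1 W
Step 3: RC = 4778972.1 / 195905 = 24.394 m/s

24.394


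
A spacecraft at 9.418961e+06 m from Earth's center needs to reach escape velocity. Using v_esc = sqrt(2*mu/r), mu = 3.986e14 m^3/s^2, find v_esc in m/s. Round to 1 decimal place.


Step 1: 2*mu/r = 2 * 3.986e14 / 9.418961e+06 = 84637785.4203
Step 2: v_esc = sqrt(84637785.4203) = 9199.9 m/s

9199.9


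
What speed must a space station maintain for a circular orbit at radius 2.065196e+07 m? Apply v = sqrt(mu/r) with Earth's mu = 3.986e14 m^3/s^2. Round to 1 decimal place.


Step 1: mu / r = 3.986e14 / 2.065196e+07 = 19300831.4949
Step 2: v = sqrt(19300831.4949) = 4393.3 m/s

4393.3


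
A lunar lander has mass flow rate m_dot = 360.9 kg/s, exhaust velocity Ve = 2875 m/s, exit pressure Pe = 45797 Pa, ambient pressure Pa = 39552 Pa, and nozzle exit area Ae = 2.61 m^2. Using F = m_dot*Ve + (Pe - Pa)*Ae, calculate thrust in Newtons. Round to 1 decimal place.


Step 1: Momentum thrust = m_dot * Ve = 360.9 * 2875 = 1037587.5 N
Step 2: Pressure thrust = (Pe - Pa) * Ae = (45797 - 39552) * 2.61 = 16299.45 N
Step 3: Total thrust F = 1037587.5 + 16299.45 = 1053887.0 N

1053887.0


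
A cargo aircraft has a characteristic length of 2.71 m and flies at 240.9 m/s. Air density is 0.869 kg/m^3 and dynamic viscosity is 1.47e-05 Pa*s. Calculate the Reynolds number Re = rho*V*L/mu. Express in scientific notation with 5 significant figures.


Step 1: Numerator = rho * V * L = 0.869 * 240.9 * 2.71 = 567.317091
Step 2: Re = 567.317091 / 1.47e-05
Step 3: Re = 3.8593e+07

3.8593e+07


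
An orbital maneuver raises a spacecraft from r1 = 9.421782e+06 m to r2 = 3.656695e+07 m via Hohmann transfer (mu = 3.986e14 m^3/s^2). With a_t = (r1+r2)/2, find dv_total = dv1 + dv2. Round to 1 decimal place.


Step 1: Transfer semi-major axis a_t = (9.421782e+06 + 3.656695e+07) / 2 = 2.299437e+07 m
Step 2: v1 (circular at r1) = sqrt(mu/r1) = 6504.32 m/s
Step 3: v_t1 = sqrt(mu*(2/r1 - 1/a_t)) = 8202.3 m/s
Step 4: dv1 = |8202.3 - 6504.32| = 1697.98 m/s
Step 5: v2 (circular at r2) = 3301.6 m/s, v_t2 = 2113.39 m/s
Step 6: dv2 = |3301.6 - 2113.39| = 1188.21 m/s
Step 7: Total delta-v = 1697.98 + 1188.21 = 2886.2 m/s

2886.2


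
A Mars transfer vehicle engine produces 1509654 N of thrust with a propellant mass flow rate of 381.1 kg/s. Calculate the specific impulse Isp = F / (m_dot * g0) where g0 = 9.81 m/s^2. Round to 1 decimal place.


Step 1: m_dot * g0 = 381.1 * 9.81 = 3738.59
Step 2: Isp = 1509654 / 3738.59 = 403.8 s

403.8
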